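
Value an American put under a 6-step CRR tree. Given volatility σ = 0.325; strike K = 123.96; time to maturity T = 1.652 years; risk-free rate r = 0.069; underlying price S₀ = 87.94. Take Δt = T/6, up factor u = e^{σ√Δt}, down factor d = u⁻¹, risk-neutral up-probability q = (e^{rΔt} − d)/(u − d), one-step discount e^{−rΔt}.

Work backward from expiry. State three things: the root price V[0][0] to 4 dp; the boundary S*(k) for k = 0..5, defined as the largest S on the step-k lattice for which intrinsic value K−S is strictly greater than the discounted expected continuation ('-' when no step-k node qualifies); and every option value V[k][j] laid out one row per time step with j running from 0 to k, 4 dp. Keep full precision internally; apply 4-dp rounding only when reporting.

price = 36.0200
boundary = 87.9400 74.1522 87.9400 74.1522 87.9400 104.2915
tree:
36.0200
49.8078 23.6318
61.4338 36.0200 12.7745
71.2371 49.8078 21.9603 4.5464
79.5033 61.4338 36.0200 9.4565 0.0631
86.4735 71.2371 49.8078 19.6685 0.1321 0.0000
92.3509 79.5033 61.4338 36.0200 0.2767 0.0000 0.0000

params: Δt=0.27533 u=1.18594 d=0.84321 q=0.51343 e^(-rΔt)=0.98118
t_6 payoffs: 92.3509 79.5033 61.4338 36.0200 0.2767 0.0000 0.0000
t_5: node(5,0) S=37.4865 payoff=86.4735 vs cont=84.1407 → 86.4735 [stop]  node(5,1) S=52.7229 payoff=71.2371 vs cont=68.9043 → 71.2371 [stop]  node(5,2) S=74.1522 payoff=49.8078 vs cont=47.4750 → 49.8078 [stop]  node(5,3) S=104.2915 payoff=19.6685 vs cont=17.3358 → 19.6685 [stop]  node(5,4) S=146.6808 payoff=0.0000 vs cont=0.1321 → 0.1321 [wait]  node(5,5) S=206.2993 payoff=0.0000 vs cont=0.0000 → 0.0000 [wait]  ⇒ S*(5)=104.2915
t_4: node(4,0) S=44.4567 payoff=79.5033 vs cont=77.1705 → 79.5033 [stop]  node(4,1) S=62.5262 payoff=61.4338 vs cont=59.1011 → 61.4338 [stop]  node(4,2) S=87.9400 payoff=36.0200 vs cont=33.6872 → 36.0200 [stop]  node(4,3) S=123.6833 payoff=0.2767 vs cont=9.4565 → 9.4565 [wait]  node(4,4) S=173.9545 payoff=0.0000 vs cont=0.0631 → 0.0631 [wait]  ⇒ S*(4)=87.9400
t_3: node(3,0) S=52.7229 payoff=71.2371 vs cont=68.9043 → 71.2371 [stop]  node(3,1) S=74.1522 payoff=49.8078 vs cont=47.4750 → 49.8078 [stop]  node(3,2) S=104.2915 payoff=19.6685 vs cont=21.9603 → 21.9603 [wait]  node(3,3) S=146.6808 payoff=0.0000 vs cont=4.5464 → 4.5464 [wait]  ⇒ S*(3)=74.1522
t_2: node(2,0) S=62.5262 payoff=61.4338 vs cont=59.1011 → 61.4338 [stop]  node(2,1) S=87.9400 payoff=36.0200 vs cont=34.8418 → 36.0200 [stop]  node(2,2) S=123.6833 payoff=0.2767 vs cont=12.7745 → 12.7745 [wait]  ⇒ S*(2)=87.9400
t_1: node(1,0) S=74.1522 payoff=49.8078 vs cont=47.4750 → 49.8078 [stop]  node(1,1) S=104.2915 payoff=19.6685 vs cont=23.6318 → 23.6318 [wait]  ⇒ S*(1)=74.1522
t_0: node(0,0) S=87.9400 payoff=36.0200 vs cont=35.6838 → 36.0200 [stop]  ⇒ S*(0)=87.9400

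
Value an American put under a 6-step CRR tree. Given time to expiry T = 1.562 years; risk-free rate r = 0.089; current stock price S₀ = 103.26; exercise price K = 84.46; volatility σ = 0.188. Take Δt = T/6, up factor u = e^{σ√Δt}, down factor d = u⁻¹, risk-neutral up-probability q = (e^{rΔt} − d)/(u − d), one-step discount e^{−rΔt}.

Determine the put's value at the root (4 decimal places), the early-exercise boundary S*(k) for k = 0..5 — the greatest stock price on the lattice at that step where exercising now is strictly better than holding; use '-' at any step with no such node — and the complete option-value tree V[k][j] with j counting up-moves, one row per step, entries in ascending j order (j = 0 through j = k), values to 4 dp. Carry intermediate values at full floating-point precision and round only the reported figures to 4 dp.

Δt=0.26033, u=1.10067, d=0.90853, q=0.59803, disc=e^(-rΔt)=0.97710
k=6 terminal: V=max(K-S,0) → 26.3863 14.1047 0.0000 0.0000 0.0000 0.0000 0.0000
k=5: j=0 S=63.9202 intr=20.5398 cont=18.6054 V=20.5398[EX]; j=1 S=77.4383 intr=7.0217 cont=5.5398 V=7.0217[EX]; j=2 S=93.8152 intr=0.0000 cont=0.0000 V=0.0000[hold]; j=3 S=113.6556 intr=0.0000 cont=0.0000 V=0.0000[hold]; j=4 S=137.6920 intr=0.0000 cont=0.0000 V=0.0000[hold]; j=5 S=166.8116 intr=0.0000 cont=0.0000 V=0.0000[hold]  S*(5)=77.4383
k=4: j=0 S=70.3553 intr=14.1047 cont=12.1703 V=14.1047[EX]; j=1 S=85.2343 intr=0.0000 cont=2.7579 V=2.7579[hold]; j=2 S=103.2600 intr=0.0000 cont=0.0000 V=0.0000[hold]; j=3 S=125.0978 intr=0.0000 cont=0.0000 V=0.0000[hold]; j=4 S=151.5540 intr=0.0000 cont=0.0000 V=0.0000[hold]  S*(4)=70.3553
k=3: j=0 S=77.4383 intr=7.0217 cont=7.1513 V=7.1513[hold]; j=1 S=93.8152 intr=0.0000 cont=1.0832 V=1.0832[hold]; j=2 S=113.6556 intr=0.0000 cont=0.0000 V=0.0000[hold]; j=3 S=137.6920 intr=0.0000 cont=0.0000 V=0.0000[hold]  S*(3)=-
k=2: j=0 S=85.2343 intr=0.0000 cont=3.4417 V=3.4417[hold]; j=1 S=103.2600 intr=0.0000 cont=0.4254 V=0.4254[hold]; j=2 S=125.0978 intr=0.0000 cont=0.0000 V=0.0000[hold]  S*(2)=-
k=1: j=0 S=93.8152 intr=0.0000 cont=1.6004 V=1.6004[hold]; j=1 S=113.6556 intr=0.0000 cont=0.1671 V=0.1671[hold]  S*(1)=-
k=0: j=0 S=103.2600 intr=0.0000 cont=0.7262 V=0.7262[hold]  S*(0)=-

price = 0.7262
boundary = - - - - 70.3553 77.4383
tree:
0.7262
1.6004 0.1671
3.4417 0.4254 0.0000
7.1513 1.0832 0.0000 0.0000
14.1047 2.7579 0.0000 0.0000 0.0000
20.5398 7.0217 0.0000 0.0000 0.0000 0.0000
26.3863 14.1047 0.0000 0.0000 0.0000 0.0000 0.0000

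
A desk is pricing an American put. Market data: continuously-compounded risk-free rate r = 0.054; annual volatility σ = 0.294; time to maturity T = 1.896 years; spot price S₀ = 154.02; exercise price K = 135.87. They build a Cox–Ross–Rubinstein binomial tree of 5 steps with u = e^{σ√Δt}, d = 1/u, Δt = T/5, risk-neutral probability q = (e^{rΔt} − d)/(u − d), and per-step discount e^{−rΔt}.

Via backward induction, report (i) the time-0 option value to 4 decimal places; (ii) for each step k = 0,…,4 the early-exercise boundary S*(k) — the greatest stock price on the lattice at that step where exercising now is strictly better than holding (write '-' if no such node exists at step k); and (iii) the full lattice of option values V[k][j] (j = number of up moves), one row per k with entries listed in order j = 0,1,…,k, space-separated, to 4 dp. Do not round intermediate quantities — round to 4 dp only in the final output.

price = 11.0110
boundary = - - - 89.4745 107.2322
tree:
11.0110
18.4603 4.3472
29.9492 8.2427 0.8055
46.3955 15.4650 1.6836 0.0000
61.2125 28.6378 3.5191 0.0000 0.0000
73.5758 46.3955 7.3558 0.0000 0.0000 0.0000

Δt=0.37920, u=1.19847, d=0.83440, q=0.51169, disc=e^(-rΔt)=0.97973
k=5 terminal: V=max(K-S,0) → 73.5758 46.3955 7.3558 0.0000 0.0000 0.0000
k=4: j=0 S=74.6575 intr=61.2125 cont=58.4586 V=61.2125[EX]; j=1 S=107.2322 intr=28.6378 cont=25.8839 V=28.6378[EX]; j=2 S=154.0200 intr=0.0000 cont=3.5191 V=3.5191[hold]; j=3 S=221.2223 intr=0.0000 cont=0.0000 V=0.0000[hold]; j=4 S=317.7466 intr=0.0000 cont=0.0000 V=0.0000[hold]  S*(4)=107.2322
k=3: j=0 S=89.4745 intr=46.3955 cont=43.6416 V=46.3955[EX]; j=1 S=128.5142 intr=7.3558 cont=15.4650 V=15.4650[hold]; j=2 S=184.5878 intr=0.0000 cont=1.6836 V=1.6836[hold]; j=3 S=265.1276 intr=0.0000 cont=0.0000 V=0.0000[hold]  S*(3)=89.4745
k=2: j=0 S=107.2322 intr=28.6378 cont=29.9492 V=29.9492[hold]; j=1 S=154.0200 intr=0.0000 cont=8.2427 V=8.2427[hold]; j=2 S=221.2223 intr=0.0000 cont=0.8055 V=0.8055[hold]  S*(2)=-
k=1: j=0 S=128.5142 intr=7.3558 cont=18.4603 V=18.4603[hold]; j=1 S=184.5878 intr=0.0000 cont=4.3472 V=4.3472[hold]  S*(1)=-
k=0: j=0 S=154.0200 intr=0.0000 cont=11.0110 V=11.0110[hold]  S*(0)=-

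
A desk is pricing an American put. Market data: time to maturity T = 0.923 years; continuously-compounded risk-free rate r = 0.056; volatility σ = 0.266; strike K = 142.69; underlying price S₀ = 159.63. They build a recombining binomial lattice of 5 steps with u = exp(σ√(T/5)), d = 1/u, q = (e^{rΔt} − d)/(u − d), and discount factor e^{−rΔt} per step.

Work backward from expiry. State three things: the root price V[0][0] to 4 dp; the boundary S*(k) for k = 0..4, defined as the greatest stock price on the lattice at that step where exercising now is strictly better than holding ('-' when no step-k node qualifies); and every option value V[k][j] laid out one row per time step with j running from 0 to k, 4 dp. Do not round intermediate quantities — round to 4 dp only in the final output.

Δt=0.18460, u=1.12107, d=0.89200, q=0.51682, disc=e^(-rΔt)=0.98972
k=5 terminal: V=max(K-S,0) → 52.5447 29.3948 0.2998 0.0000 0.0000 0.0000
k=4: j=0 S=101.0596 intr=41.6304 cont=40.1630 V=41.6304[EX]; j=1 S=127.0123 intr=15.6777 cont=14.2102 V=15.6777[EX]; j=2 S=159.6300 intr=0.0000 cont=0.1433 V=0.1433[hold]; j=3 S=200.6241 intr=0.0000 cont=0.0000 V=0.0000[hold]; j=4 S=252.1458 intr=0.0000 cont=0.0000 V=0.0000[hold]  S*(4)=127.0123
k=3: j=0 S=113.2952 intr=29.3948 cont=27.9273 V=29.3948[EX]; j=1 S=142.3902 intr=0.2998 cont=7.5705 V=7.5705[hold]; j=2 S=178.9570 intr=0.0000 cont=0.0686 V=0.0686[hold]; j=3 S=224.9145 intr=0.0000 cont=0.0000 V=0.0000[hold]  S*(3)=113.2952
k=2: j=0 S=127.0123 intr=15.6777 cont=17.9292 V=17.9292[hold]; j=1 S=159.6300 intr=0.0000 cont=3.6554 V=3.6554[hold]; j=2 S=200.6241 intr=0.0000 cont=0.0328 V=0.0328[hold]  S*(2)=-
k=1: j=0 S=142.3902 intr=0.2998 cont=10.4437 V=10.4437[hold]; j=1 S=178.9570 intr=0.0000 cont=1.7648 V=1.7648[hold]  S*(1)=-
k=0: j=0 S=159.6300 intr=0.0000 cont=5.8970 V=5.8970[hold]  S*(0)=-

price = 5.8970
boundary = - - - 113.2952 127.0123
tree:
5.8970
10.4437 1.7648
17.9292 3.6554 0.0328
29.3948 7.5705 0.0686 0.0000
41.6304 15.6777 0.1433 0.0000 0.0000
52.5447 29.3948 0.2998 0.0000 0.0000 0.0000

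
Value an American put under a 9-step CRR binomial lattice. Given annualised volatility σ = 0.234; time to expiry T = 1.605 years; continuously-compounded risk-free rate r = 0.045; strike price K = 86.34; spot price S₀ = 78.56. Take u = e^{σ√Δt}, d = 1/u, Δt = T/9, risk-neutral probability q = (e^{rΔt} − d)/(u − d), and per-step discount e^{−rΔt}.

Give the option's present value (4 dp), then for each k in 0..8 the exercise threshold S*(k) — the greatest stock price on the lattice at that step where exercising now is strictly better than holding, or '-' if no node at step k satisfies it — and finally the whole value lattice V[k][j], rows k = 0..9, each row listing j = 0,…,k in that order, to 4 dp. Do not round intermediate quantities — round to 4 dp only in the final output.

params: Δt=0.17833 u=1.10386 d=0.90591 q=0.51602 e^(-rΔt)=0.99201
t_9 payoffs: 54.0580 47.0039 38.4083 27.9344 15.1718 0.0000 0.0000 0.0000 0.0000 0.0000
t_8: node(8,0) S=35.6349 payoff=50.7051 vs cont=50.0150 → 50.7051 [stop]  node(8,1) S=43.4217 payoff=42.9183 vs cont=42.2282 → 42.9183 [stop]  node(8,2) S=52.9101 payoff=33.4299 vs cont=32.7398 → 33.4299 [stop]  node(8,3) S=64.4718 payoff=21.8682 vs cont=21.1781 → 21.8682 [stop]  node(8,4) S=78.5600 payoff=7.7800 vs cont=7.2842 → 7.7800 [stop]  node(8,5) S=95.7267 payoff=0.0000 vs cont=0.0000 → 0.0000 [wait]  node(8,6) S=116.6445 payoff=0.0000 vs cont=0.0000 → 0.0000 [wait]  node(8,7) S=142.1333 payoff=0.0000 vs cont=0.0000 → 0.0000 [wait]  node(8,8) S=173.1918 payoff=0.0000 vs cont=0.0000 → 0.0000 [wait]  ⇒ S*(8)=78.5600
t_7: node(7,0) S=39.3361 payoff=47.0039 vs cont=46.3138 → 47.0039 [stop]  node(7,1) S=47.9317 payoff=38.4083 vs cont=37.7182 → 38.4083 [stop]  node(7,2) S=58.4056 payoff=27.9344 vs cont=27.2443 → 27.9344 [stop]  node(7,3) S=71.1682 payoff=15.1718 vs cont=14.4817 → 15.1718 [stop]  node(7,4) S=86.7196 payoff=0.0000 vs cont=3.7353 → 3.7353 [wait]  node(7,5) S=105.6693 payoff=0.0000 vs cont=0.0000 → 0.0000 [wait]  node(7,6) S=128.7597 payoff=0.0000 vs cont=0.0000 → 0.0000 [wait]  node(7,7) S=156.8959 payoff=0.0000 vs cont=0.0000 → 0.0000 [wait]  ⇒ S*(7)=71.1682
t_6: node(6,0) S=43.4217 payoff=42.9183 vs cont=42.2282 → 42.9183 [stop]  node(6,1) S=52.9101 payoff=33.4299 vs cont=32.7398 → 33.4299 [stop]  node(6,2) S=64.4718 payoff=21.8682 vs cont=21.1781 → 21.8682 [stop]  node(6,3) S=78.5600 payoff=7.7800 vs cont=9.1963 → 9.1963 [wait]  node(6,4) S=95.7267 payoff=0.0000 vs cont=1.7934 → 1.7934 [wait]  node(6,5) S=116.6445 payoff=0.0000 vs cont=0.0000 → 0.0000 [wait]  node(6,6) S=142.1333 payoff=0.0000 vs cont=0.0000 → 0.0000 [wait]  ⇒ S*(6)=64.4718
t_5: node(5,0) S=47.9317 payoff=38.4083 vs cont=37.7182 → 38.4083 [stop]  node(5,1) S=58.4056 payoff=27.9344 vs cont=27.2443 → 27.9344 [stop]  node(5,2) S=71.1682 payoff=15.1718 vs cont=15.2067 → 15.2067 [wait]  node(5,3) S=86.7196 payoff=0.0000 vs cont=5.3333 → 5.3333 [wait]  node(5,4) S=105.6693 payoff=0.0000 vs cont=0.8610 → 0.8610 [wait]  node(5,5) S=128.7597 payoff=0.0000 vs cont=0.0000 → 0.0000 [wait]  ⇒ S*(5)=58.4056
t_4: node(4,0) S=52.9101 payoff=33.4299 vs cont=32.7398 → 33.4299 [stop]  node(4,1) S=64.4718 payoff=21.8682 vs cont=21.1959 → 21.8682 [stop]  node(4,2) S=78.5600 payoff=7.7800 vs cont=10.0310 → 10.0310 [wait]  node(4,3) S=95.7267 payoff=0.0000 vs cont=3.0013 → 3.0013 [wait]  node(4,4) S=116.6445 payoff=0.0000 vs cont=0.4134 → 0.4134 [wait]  ⇒ S*(4)=64.4718
t_3: node(3,0) S=58.4056 payoff=27.9344 vs cont=27.2443 → 27.9344 [stop]  node(3,1) S=71.1682 payoff=15.1718 vs cont=15.6340 → 15.6340 [wait]  node(3,2) S=86.7196 payoff=0.0000 vs cont=6.3524 → 6.3524 [wait]  node(3,3) S=105.6693 payoff=0.0000 vs cont=1.6526 → 1.6526 [wait]  ⇒ S*(3)=58.4056
t_2: node(2,0) S=64.4718 payoff=21.8682 vs cont=21.4146 → 21.8682 [stop]  node(2,1) S=78.5600 payoff=7.7800 vs cont=10.7578 → 10.7578 [wait]  node(2,2) S=95.7267 payoff=0.0000 vs cont=3.8958 → 3.8958 [wait]  ⇒ S*(2)=64.4718
t_1: node(1,0) S=71.1682 payoff=15.1718 vs cont=16.0061 → 16.0061 [wait]  node(1,1) S=86.7196 payoff=0.0000 vs cont=7.1592 → 7.1592 [wait]  ⇒ S*(1)=-
t_0: node(0,0) S=78.5600 payoff=7.7800 vs cont=11.3495 → 11.3495 [wait]  ⇒ S*(0)=-

price = 11.3495
boundary = - - 64.4718 58.4056 64.4718 58.4056 64.4718 71.1682 78.5600
tree:
11.3495
16.0061 7.1592
21.8682 10.7578 3.8958
27.9344 15.6340 6.3524 1.6526
33.4299 21.8682 10.0310 3.0013 0.4134
38.4083 27.9344 15.2067 5.3333 0.8610 0.0000
42.9183 33.4299 21.8682 9.1963 1.7934 0.0000 0.0000
47.0039 38.4083 27.9344 15.1718 3.7353 0.0000 0.0000 0.0000
50.7051 42.9183 33.4299 21.8682 7.7800 0.0000 0.0000 0.0000 0.0000
54.0580 47.0039 38.4083 27.9344 15.1718 0.0000 0.0000 0.0000 0.0000 0.0000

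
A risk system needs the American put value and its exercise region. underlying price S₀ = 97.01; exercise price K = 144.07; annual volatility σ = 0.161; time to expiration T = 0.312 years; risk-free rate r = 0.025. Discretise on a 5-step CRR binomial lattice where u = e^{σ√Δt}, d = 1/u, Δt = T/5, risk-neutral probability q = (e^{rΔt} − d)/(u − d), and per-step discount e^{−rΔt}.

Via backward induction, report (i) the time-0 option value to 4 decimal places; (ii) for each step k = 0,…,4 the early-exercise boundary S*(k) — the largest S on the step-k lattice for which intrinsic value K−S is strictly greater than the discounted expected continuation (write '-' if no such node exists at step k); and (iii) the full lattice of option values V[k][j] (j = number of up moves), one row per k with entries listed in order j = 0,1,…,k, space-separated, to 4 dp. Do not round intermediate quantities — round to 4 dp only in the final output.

price = 47.0600
boundary = 97.0100 100.9910 105.1355 109.4500 113.9415
tree:
47.0600
50.8841 43.0790
54.5575 47.0600 38.9345
58.0860 50.8841 43.0790 34.6200
61.4755 54.5575 47.0600 38.9345 30.1285
64.7314 58.0860 50.8841 43.0790 34.6200 25.4526

Δt=0.06240, u=1.04104, d=0.96058, q=0.50935, disc=e^(-rΔt)=0.99844
k=5 terminal: V=max(K-S,0) → 64.7314 58.0860 50.8841 43.0790 34.6200 25.4526
k=4: j=0 S=82.5945 intr=61.4755 cont=61.2509 V=61.4755[EX]; j=1 S=89.5125 intr=54.5575 cont=54.3329 V=54.5575[EX]; j=2 S=97.0100 intr=47.0600 cont=46.8354 V=47.0600[EX]; j=3 S=105.1355 intr=38.9345 cont=38.7100 V=38.9345[EX]; j=4 S=113.9415 intr=30.1285 cont=29.9039 V=30.1285[EX]  S*(4)=113.9415
k=3: j=0 S=85.9840 intr=58.0860 cont=57.8615 V=58.0860[EX]; j=1 S=93.1859 intr=50.8841 cont=50.6595 V=50.8841[EX]; j=2 S=100.9910 intr=43.0790 cont=42.8544 V=43.0790[EX]; j=3 S=109.4500 intr=34.6200 cont=34.3955 V=34.6200[EX]  S*(3)=109.4500
k=2: j=0 S=89.5125 intr=54.5575 cont=54.3329 V=54.5575[EX]; j=1 S=97.0100 intr=47.0600 cont=46.8354 V=47.0600[EX]; j=2 S=105.1355 intr=38.9345 cont=38.7100 V=38.9345[EX]  S*(2)=105.1355
k=1: j=0 S=93.1859 intr=50.8841 cont=50.6595 V=50.8841[EX]; j=1 S=100.9910 intr=43.0790 cont=42.8544 V=43.0790[EX]  S*(1)=100.9910
k=0: j=0 S=97.0100 intr=47.0600 cont=46.8354 V=47.0600[EX]  S*(0)=97.0100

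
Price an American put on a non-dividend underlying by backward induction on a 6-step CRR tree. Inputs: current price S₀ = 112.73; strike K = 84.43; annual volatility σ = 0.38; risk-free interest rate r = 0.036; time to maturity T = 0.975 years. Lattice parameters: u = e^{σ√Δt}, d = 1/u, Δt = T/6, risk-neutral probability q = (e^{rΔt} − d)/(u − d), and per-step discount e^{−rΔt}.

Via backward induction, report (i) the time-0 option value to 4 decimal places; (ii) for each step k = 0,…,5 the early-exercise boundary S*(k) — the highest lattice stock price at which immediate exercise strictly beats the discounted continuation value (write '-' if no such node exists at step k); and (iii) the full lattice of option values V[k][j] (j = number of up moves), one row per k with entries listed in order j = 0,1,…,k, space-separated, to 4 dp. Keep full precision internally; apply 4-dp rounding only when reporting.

Δt=0.16250  u=1.16554  d=0.85797  q=0.48086  discount=0.99417
step 6 (expiry): payoffs max(K−S,0) = 39.4644 23.3451 1.4475 0.0000 0.0000 0.0000 0.0000
step 5: (k=5,j=0): S=52.4091, (K−S)⁺=32.0209, hold=31.5284 ⇒ V=32.0209 exercise | (k=5,j=1): S=71.1967, (K−S)⁺=13.2333, hold=12.7408 ⇒ V=13.2333 exercise | (k=5,j=2): S=96.7193, (K−S)⁺=0.0000, hold=0.7471 ⇒ V=0.7471 continue | (k=5,j=3): S=131.3911, (K−S)⁺=0.0000, hold=0.0000 ⇒ V=0.0000 continue | (k=5,j=4): S=178.4921, (K−S)⁺=0.0000, hold=0.0000 ⇒ V=0.0000 continue | (k=5,j=5): S=242.4778, (K−S)⁺=0.0000, hold=0.0000 ⇒ V=0.0000 continue  boundary S*=71.1967
step 4: (k=4,j=0): S=61.0849, (K−S)⁺=23.3451, hold=22.8527 ⇒ V=23.3451 exercise | (k=4,j=1): S=82.9825, (K−S)⁺=1.4475, hold=7.1871 ⇒ V=7.1871 continue | (k=4,j=2): S=112.7300, (K−S)⁺=0.0000, hold=0.3856 ⇒ V=0.3856 continue | (k=4,j=3): S=153.1414, (K−S)⁺=0.0000, hold=0.0000 ⇒ V=0.0000 continue | (k=4,j=4): S=208.0393, (K−S)⁺=0.0000, hold=0.0000 ⇒ V=0.0000 continue  boundary S*=61.0849
step 3: (k=3,j=0): S=71.1967, (K−S)⁺=13.2333, hold=15.4846 ⇒ V=15.4846 continue | (k=3,j=1): S=96.7193, (K−S)⁺=0.0000, hold=3.8937 ⇒ V=3.8937 continue | (k=3,j=2): S=131.3911, (K−S)⁺=0.0000, hold=0.1990 ⇒ V=0.1990 continue | (k=3,j=3): S=178.4921, (K−S)⁺=0.0000, hold=0.0000 ⇒ V=0.0000 continue  boundary S*=-
step 2: (k=2,j=0): S=82.9825, (K−S)⁺=1.4475, hold=9.8532 ⇒ V=9.8532 continue | (k=2,j=1): S=112.7300, (K−S)⁺=0.0000, hold=2.1047 ⇒ V=2.1047 continue | (k=2,j=2): S=153.1414, (K−S)⁺=0.0000, hold=0.1027 ⇒ V=0.1027 continue  boundary S*=-
step 1: (k=1,j=0): S=96.7193, (K−S)⁺=0.0000, hold=6.0916 ⇒ V=6.0916 continue | (k=1,j=1): S=131.3911, (K−S)⁺=0.0000, hold=1.1354 ⇒ V=1.1354 continue  boundary S*=-
step 0: (k=0,j=0): S=112.7300, (K−S)⁺=0.0000, hold=3.6867 ⇒ V=3.6867 continue  boundary S*=-

price = 3.6867
boundary = - - - - 61.0849 71.1967
tree:
3.6867
6.0916 1.1354
9.8532 2.1047 0.1027
15.4846 3.8937 0.1990 0.0000
23.3451 7.1871 0.3856 0.0000 0.0000
32.0209 13.2333 0.7471 0.0000 0.0000 0.0000
39.4644 23.3451 1.4475 0.0000 0.0000 0.0000 0.0000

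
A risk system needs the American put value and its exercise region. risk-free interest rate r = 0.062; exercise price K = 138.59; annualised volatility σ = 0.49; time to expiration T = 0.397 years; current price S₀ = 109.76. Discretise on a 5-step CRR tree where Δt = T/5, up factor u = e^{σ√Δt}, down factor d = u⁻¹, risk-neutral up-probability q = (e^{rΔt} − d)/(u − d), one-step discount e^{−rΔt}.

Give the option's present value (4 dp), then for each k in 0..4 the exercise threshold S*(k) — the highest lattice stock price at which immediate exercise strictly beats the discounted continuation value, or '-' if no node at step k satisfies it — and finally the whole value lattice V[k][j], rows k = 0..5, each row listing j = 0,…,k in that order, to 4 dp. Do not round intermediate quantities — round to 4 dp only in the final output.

price = 32.3178
boundary = - - 83.2753 95.6049 109.7600
tree:
32.3178
43.2156 20.9991
55.3147 30.7242 10.8184
66.0543 42.9851 17.9324 3.3248
75.4088 55.3147 28.8300 6.4671 0.0000
83.5569 66.0543 42.9851 12.5791 0.0000 0.0000

Δt=0.07940  u=1.14806  d=0.87104  q=0.48335  discount=0.99509
step 5 (expiry): payoffs max(K−S,0) = 83.5569 66.0543 42.9851 12.5791 0.0000 0.0000
step 4: (k=4,j=0): S=63.1812, (K−S)⁺=75.4088, hold=74.7282 ⇒ V=75.4088 exercise | (k=4,j=1): S=83.2753, (K−S)⁺=55.3147, hold=54.6341 ⇒ V=55.3147 exercise | (k=4,j=2): S=109.7600, (K−S)⁺=28.8300, hold=28.1494 ⇒ V=28.8300 exercise | (k=4,j=3): S=144.6679, (K−S)⁺=0.0000, hold=6.4671 ⇒ V=6.4671 continue | (k=4,j=4): S=190.6778, (K−S)⁺=0.0000, hold=0.0000 ⇒ V=0.0000 continue  boundary S*=109.7600
step 3: (k=3,j=0): S=72.5357, (K−S)⁺=66.0543, hold=65.3737 ⇒ V=66.0543 exercise | (k=3,j=1): S=95.6049, (K−S)⁺=42.9851, hold=42.3045 ⇒ V=42.9851 exercise | (k=3,j=2): S=126.0109, (K−S)⁺=12.5791, hold=17.9324 ⇒ V=17.9324 continue | (k=3,j=3): S=166.0872, (K−S)⁺=0.0000, hold=3.3248 ⇒ V=3.3248 continue  boundary S*=95.6049
step 2: (k=2,j=0): S=83.2753, (K−S)⁺=55.3147, hold=54.6341 ⇒ V=55.3147 exercise | (k=2,j=1): S=109.7600, (K−S)⁺=28.8300, hold=30.7242 ⇒ V=30.7242 continue | (k=2,j=2): S=144.6679, (K−S)⁺=0.0000, hold=10.8184 ⇒ V=10.8184 continue  boundary S*=83.2753
step 1: (k=1,j=0): S=95.6049, (K−S)⁺=42.9851, hold=43.2156 ⇒ V=43.2156 continue | (k=1,j=1): S=126.0109, (K−S)⁺=12.5791, hold=20.9991 ⇒ V=20.9991 continue  boundary S*=-
step 0: (k=0,j=0): S=109.7600, (K−S)⁺=28.8300, hold=32.3178 ⇒ V=32.3178 continue  boundary S*=-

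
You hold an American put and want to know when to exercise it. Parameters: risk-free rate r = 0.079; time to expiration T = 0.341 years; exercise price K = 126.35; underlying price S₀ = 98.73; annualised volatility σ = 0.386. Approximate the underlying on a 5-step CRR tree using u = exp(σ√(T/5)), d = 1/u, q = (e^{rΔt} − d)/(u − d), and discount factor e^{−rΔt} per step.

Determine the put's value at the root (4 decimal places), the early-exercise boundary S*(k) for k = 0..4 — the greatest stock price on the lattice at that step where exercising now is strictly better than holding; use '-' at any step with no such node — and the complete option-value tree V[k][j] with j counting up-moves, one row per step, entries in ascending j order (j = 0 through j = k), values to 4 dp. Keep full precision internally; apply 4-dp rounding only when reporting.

params: Δt=0.06820 u=1.10606 d=0.90411 q=0.50157 e^(-rΔt)=0.99463
t_5 payoffs: 66.7076 53.3853 37.0872 17.1487 0.0000 0.0000
t_4: node(4,0) S=65.9681 payoff=60.3819 vs cont=59.7030 → 60.3819 [stop]  node(4,1) S=80.7033 payoff=45.6467 vs cont=44.9677 → 45.6467 [stop]  node(4,2) S=98.7300 payoff=27.6200 vs cont=26.9411 → 27.6200 [stop]  node(4,3) S=120.7833 payoff=5.5667 vs cont=8.5015 → 8.5015 [wait]  node(4,4) S=147.7625 payoff=0.0000 vs cont=0.0000 → 0.0000 [wait]  ⇒ S*(4)=98.7300
t_3: node(3,0) S=72.9647 payoff=53.3853 vs cont=52.7064 → 53.3853 [stop]  node(3,1) S=89.2628 payoff=37.0872 vs cont=36.4083 → 37.0872 [stop]  node(3,2) S=109.2013 payoff=17.1487 vs cont=17.9338 → 17.9338 [wait]  node(3,3) S=133.5936 payoff=0.0000 vs cont=4.2146 → 4.2146 [wait]  ⇒ S*(3)=89.2628
t_2: node(2,0) S=80.7033 payoff=45.6467 vs cont=44.9677 → 45.6467 [stop]  node(2,1) S=98.7300 payoff=27.6200 vs cont=27.3328 → 27.6200 [stop]  node(2,2) S=120.7833 payoff=5.5667 vs cont=10.9933 → 10.9933 [wait]  ⇒ S*(2)=98.7300
t_1: node(1,0) S=89.2628 payoff=37.0872 vs cont=36.4083 → 37.0872 [stop]  node(1,1) S=109.2013 payoff=17.1487 vs cont=19.1769 → 19.1769 [wait]  ⇒ S*(1)=89.2628
t_0: node(0,0) S=98.7300 payoff=27.6200 vs cont=27.9529 → 27.9529 [wait]  ⇒ S*(0)=-

price = 27.9529
boundary = - 89.2628 98.7300 89.2628 98.7300
tree:
27.9529
37.0872 19.1769
45.6467 27.6200 10.9933
53.3853 37.0872 17.9338 4.2146
60.3819 45.6467 27.6200 8.5015 0.0000
66.7076 53.3853 37.0872 17.1487 0.0000 0.0000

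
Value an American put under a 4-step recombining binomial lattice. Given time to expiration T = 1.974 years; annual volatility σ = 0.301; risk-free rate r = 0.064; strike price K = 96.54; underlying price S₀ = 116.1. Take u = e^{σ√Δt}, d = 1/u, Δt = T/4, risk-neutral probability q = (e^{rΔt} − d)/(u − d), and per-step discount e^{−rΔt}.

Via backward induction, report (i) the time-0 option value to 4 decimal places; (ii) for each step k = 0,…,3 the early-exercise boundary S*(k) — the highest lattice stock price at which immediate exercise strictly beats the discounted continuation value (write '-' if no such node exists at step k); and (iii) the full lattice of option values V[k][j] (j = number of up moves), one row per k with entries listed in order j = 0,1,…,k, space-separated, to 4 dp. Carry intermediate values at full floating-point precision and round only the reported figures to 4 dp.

params: Δt=0.49350 u=1.23547 d=0.80941 q=0.52265 e^(-rΔt)=0.96891
t_4 payoffs: 46.7085 20.4779 0.0000 0.0000 0.0000
t_3: node(3,0) S=61.5653 payoff=34.9747 vs cont=31.9732 → 34.9747 [stop]  node(3,1) S=93.9724 payoff=2.5676 vs cont=9.4713 → 9.4713 [wait]  node(3,2) S=143.4380 payoff=0.0000 vs cont=0.0000 → 0.0000 [wait]  node(3,3) S=218.9417 payoff=0.0000 vs cont=0.0000 → 0.0000 [wait]  ⇒ S*(3)=61.5653
t_2: node(2,0) S=76.0621 payoff=20.4779 vs cont=20.9725 → 20.9725 [wait]  node(2,1) S=116.1000 payoff=0.0000 vs cont=4.3806 → 4.3806 [wait]  node(2,2) S=177.2133 payoff=0.0000 vs cont=0.0000 → 0.0000 [wait]  ⇒ S*(2)=-
t_1: node(1,0) S=93.9724 payoff=2.5676 vs cont=11.9183 → 11.9183 [wait]  node(1,1) S=143.4380 payoff=0.0000 vs cont=2.0261 → 2.0261 [wait]  ⇒ S*(1)=-
t_0: node(0,0) S=116.1000 payoff=0.0000 vs cont=6.5384 → 6.5384 [wait]  ⇒ S*(0)=-

price = 6.5384
boundary = - - - 61.5653
tree:
6.5384
11.9183 2.0261
20.9725 4.3806 0.0000
34.9747 9.4713 0.0000 0.0000
46.7085 20.4779 0.0000 0.0000 0.0000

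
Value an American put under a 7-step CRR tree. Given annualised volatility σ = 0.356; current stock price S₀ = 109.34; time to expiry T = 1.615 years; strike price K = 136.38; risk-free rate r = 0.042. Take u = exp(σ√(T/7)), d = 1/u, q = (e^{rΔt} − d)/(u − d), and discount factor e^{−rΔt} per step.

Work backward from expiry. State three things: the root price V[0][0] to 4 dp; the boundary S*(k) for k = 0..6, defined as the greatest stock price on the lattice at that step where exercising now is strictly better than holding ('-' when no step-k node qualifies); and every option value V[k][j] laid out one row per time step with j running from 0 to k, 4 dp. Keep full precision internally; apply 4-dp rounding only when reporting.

Δt=0.23071, u=1.18649, d=0.84282, q=0.48569, disc=e^(-rΔt)=0.99036
k=7 terminal: V=max(K-S,0) → 103.3477 89.8787 70.9178 44.2256 6.6496 0.0000 0.0000 0.0000
k=6: j=0 S=39.1924 intr=97.1876 cont=95.8724 V=97.1876[EX]; j=1 S=55.1731 intr=81.2069 cont=79.8917 V=81.2069[EX]; j=2 S=77.6700 intr=58.7100 cont=57.3948 V=58.7100[EX]; j=3 S=109.3400 intr=27.0400 cont=25.7249 V=27.0400[EX]; j=4 S=153.9234 intr=0.0000 cont=3.3870 V=3.3870[hold]; j=5 S=216.6858 intr=0.0000 cont=0.0000 V=0.0000[hold]; j=6 S=305.0395 intr=0.0000 cont=0.0000 V=0.0000[hold]  S*(6)=109.3400
k=5: j=0 S=46.5013 intr=89.8787 cont=88.5636 V=89.8787[EX]; j=1 S=65.4622 intr=70.9178 cont=69.6027 V=70.9178[EX]; j=2 S=92.1544 intr=44.2256 cont=42.9104 V=44.2256[EX]; j=3 S=129.7304 intr=6.6496 cont=15.4020 V=15.4020[hold]; j=4 S=182.6281 intr=0.0000 cont=1.7252 V=1.7252[hold]; j=5 S=257.0948 intr=0.0000 cont=0.0000 V=0.0000[hold]  S*(5)=92.1544
k=4: j=0 S=55.1731 intr=81.2069 cont=79.8917 V=81.2069[EX]; j=1 S=77.6700 intr=58.7100 cont=57.3948 V=58.7100[EX]; j=2 S=109.3400 intr=27.0400 cont=29.9348 V=29.9348[hold]; j=3 S=153.9234 intr=0.0000 cont=8.6749 V=8.6749[hold]; j=4 S=216.6858 intr=0.0000 cont=0.8787 V=0.8787[hold]  S*(4)=77.6700
k=3: j=0 S=65.4622 intr=70.9178 cont=69.6027 V=70.9178[EX]; j=1 S=92.1544 intr=44.2256 cont=44.3029 V=44.3029[hold]; j=2 S=129.7304 intr=6.6496 cont=19.4200 V=19.4200[hold]; j=3 S=182.6281 intr=0.0000 cont=4.8412 V=4.8412[hold]  S*(3)=65.4622
k=2: j=0 S=77.6700 intr=58.7100 cont=57.4320 V=58.7100[EX]; j=1 S=109.3400 intr=27.0400 cont=31.9069 V=31.9069[hold]; j=2 S=153.9234 intr=0.0000 cont=12.2203 V=12.2203[hold]  S*(2)=77.6700
k=1: j=0 S=92.1544 intr=44.2256 cont=45.2514 V=45.2514[hold]; j=1 S=129.7304 intr=6.6496 cont=22.1299 V=22.1299[hold]  S*(1)=-
k=0: j=0 S=109.3400 intr=27.0400 cont=33.6935 V=33.6935[hold]  S*(0)=-

price = 33.6935
boundary = - - 77.6700 65.4622 77.6700 92.1544 109.3400
tree:
33.6935
45.2514 22.1299
58.7100 31.9069 12.2203
70.9178 44.3029 19.4200 4.8412
81.2069 58.7100 29.9348 8.6749 0.8787
89.8787 70.9178 44.2256 15.4020 1.7252 0.0000
97.1876 81.2069 58.7100 27.0400 3.3870 0.0000 0.0000
103.3477 89.8787 70.9178 44.2256 6.6496 0.0000 0.0000 0.0000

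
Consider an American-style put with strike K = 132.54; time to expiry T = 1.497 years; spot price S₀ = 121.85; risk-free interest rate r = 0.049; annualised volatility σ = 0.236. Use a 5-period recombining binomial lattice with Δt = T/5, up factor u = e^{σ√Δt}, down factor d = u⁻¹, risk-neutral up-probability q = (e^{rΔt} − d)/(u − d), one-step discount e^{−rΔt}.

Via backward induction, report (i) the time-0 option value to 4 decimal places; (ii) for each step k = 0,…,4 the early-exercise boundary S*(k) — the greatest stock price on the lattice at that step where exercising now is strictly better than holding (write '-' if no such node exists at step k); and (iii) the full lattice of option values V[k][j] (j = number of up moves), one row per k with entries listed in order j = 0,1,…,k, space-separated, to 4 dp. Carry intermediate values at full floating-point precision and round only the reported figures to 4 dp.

price = 16.2941
boundary = - - 94.1157 107.0887 94.1157
tree:
16.2941
25.6486 8.2834
38.4243 14.8038 2.6131
49.8258 25.4513 5.5805 0.0000
59.8461 38.4243 11.9177 0.0000 0.0000
68.6524 49.8258 25.4513 0.0000 0.0000 0.0000

Δt=0.29940  u=1.13784  d=0.87886  q=0.52483  discount=0.98544
step 5 (expiry): payoffs max(K−S,0) = 68.6524 49.8258 25.4513 0.0000 0.0000 0.0000
step 4: (k=4,j=0): S=72.6939, (K−S)⁺=59.8461, hold=57.9158 ⇒ V=59.8461 exercise | (k=4,j=1): S=94.1157, (K−S)⁺=38.4243, hold=36.4941 ⇒ V=38.4243 exercise | (k=4,j=2): S=121.8500, (K−S)⁺=10.6900, hold=11.9177 ⇒ V=11.9177 continue | (k=4,j=3): S=157.7572, (K−S)⁺=0.0000, hold=0.0000 ⇒ V=0.0000 continue | (k=4,j=4): S=204.2457, (K−S)⁺=0.0000, hold=0.0000 ⇒ V=0.0000 continue  boundary S*=94.1157
step 3: (k=3,j=0): S=82.7142, (K−S)⁺=49.8258, hold=47.8956 ⇒ V=49.8258 exercise | (k=3,j=1): S=107.0887, (K−S)⁺=25.4513, hold=24.1560 ⇒ V=25.4513 exercise | (k=3,j=2): S=138.6460, (K−S)⁺=0.0000, hold=5.5805 ⇒ V=5.5805 continue | (k=3,j=3): S=179.5027, (K−S)⁺=0.0000, hold=0.0000 ⇒ V=0.0000 continue  boundary S*=107.0887
step 2: (k=2,j=0): S=94.1157, (K−S)⁺=38.4243, hold=36.4941 ⇒ V=38.4243 exercise | (k=2,j=1): S=121.8500, (K−S)⁺=10.6900, hold=14.8038 ⇒ V=14.8038 continue | (k=2,j=2): S=157.7572, (K−S)⁺=0.0000, hold=2.6131 ⇒ V=2.6131 continue  boundary S*=94.1157
step 1: (k=1,j=0): S=107.0887, (K−S)⁺=25.4513, hold=25.6486 ⇒ V=25.6486 continue | (k=1,j=1): S=138.6460, (K−S)⁺=0.0000, hold=8.2834 ⇒ V=8.2834 continue  boundary S*=-
step 0: (k=0,j=0): S=121.8500, (K−S)⁺=10.6900, hold=16.2941 ⇒ V=16.2941 continue  boundary S*=-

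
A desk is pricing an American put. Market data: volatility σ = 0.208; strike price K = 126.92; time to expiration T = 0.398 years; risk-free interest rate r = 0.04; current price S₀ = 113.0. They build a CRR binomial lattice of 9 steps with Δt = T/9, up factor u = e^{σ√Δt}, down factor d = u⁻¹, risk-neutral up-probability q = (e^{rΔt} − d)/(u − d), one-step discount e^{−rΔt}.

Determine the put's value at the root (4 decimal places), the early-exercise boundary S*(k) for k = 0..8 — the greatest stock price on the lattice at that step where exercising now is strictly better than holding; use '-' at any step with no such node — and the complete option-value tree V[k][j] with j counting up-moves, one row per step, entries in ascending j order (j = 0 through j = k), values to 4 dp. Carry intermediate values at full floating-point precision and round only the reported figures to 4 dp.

price = 14.5704
boundary = - 108.1639 103.5347 108.1639 103.5347 108.1639 113.0000 108.1639 113.0000
tree:
14.5704
18.7561 10.5882
23.3853 14.3342 7.0158
27.8163 18.7561 10.1236 4.0458
32.0577 23.3853 14.0764 6.3503 1.8395
36.1176 27.8163 18.7561 9.6164 3.2256 0.5105
40.0038 32.0577 23.3853 13.9200 5.5034 1.0422 0.0000
43.7236 36.1176 27.8163 18.7561 9.0268 2.1277 0.0000 0.0000
47.2842 40.0038 32.0577 23.3853 13.9200 4.3437 0.0000 0.0000 0.0000
50.6924 43.7236 36.1176 27.8163 18.7561 8.8676 0.0000 0.0000 0.0000 0.0000

Δt=0.04422  u=1.04471  d=0.95720  q=0.50930  discount=0.99823
step 9 (expiry): payoffs max(K−S,0) = 50.6924 43.7236 36.1176 27.8163 18.7561 8.8676 0.0000 0.0000 0.0000 0.0000
step 8: (k=8,j=0): S=79.6358, (K−S)⁺=47.2842, hold=47.0599 ⇒ V=47.2842 exercise | (k=8,j=1): S=86.9162, (K−S)⁺=40.0038, hold=39.7795 ⇒ V=40.0038 exercise | (k=8,j=2): S=94.8623, (K−S)⁺=32.0577, hold=31.8334 ⇒ V=32.0577 exercise | (k=8,j=3): S=103.5347, (K−S)⁺=23.3853, hold=23.1610 ⇒ V=23.3853 exercise | (k=8,j=4): S=113.0000, (K−S)⁺=13.9200, hold=13.6957 ⇒ V=13.9200 exercise | (k=8,j=5): S=123.3306, (K−S)⁺=3.5894, hold=4.3437 ⇒ V=4.3437 continue | (k=8,j=6): S=134.6057, (K−S)⁺=0.0000, hold=0.0000 ⇒ V=0.0000 continue | (k=8,j=7): S=146.9116, (K−S)⁺=0.0000, hold=0.0000 ⇒ V=0.0000 continue | (k=8,j=8): S=160.3424, (K−S)⁺=0.0000, hold=0.0000 ⇒ V=0.0000 continue  boundary S*=113.0000
step 7: (k=7,j=0): S=83.1964, (K−S)⁺=43.7236, hold=43.4993 ⇒ V=43.7236 exercise | (k=7,j=1): S=90.8024, (K−S)⁺=36.1176, hold=35.8933 ⇒ V=36.1176 exercise | (k=7,j=2): S=99.1037, (K−S)⁺=27.8163, hold=27.5920 ⇒ V=27.8163 exercise | (k=7,j=3): S=108.1639, (K−S)⁺=18.7561, hold=18.5318 ⇒ V=18.7561 exercise | (k=7,j=4): S=118.0524, (K−S)⁺=8.8676, hold=9.0268 ⇒ V=9.0268 continue | (k=7,j=5): S=128.8449, (K−S)⁺=0.0000, hold=2.1277 ⇒ V=2.1277 continue | (k=7,j=6): S=140.6241, (K−S)⁺=0.0000, hold=0.0000 ⇒ V=0.0000 continue | (k=7,j=7): S=153.4801, (K−S)⁺=0.0000, hold=0.0000 ⇒ V=0.0000 continue  boundary S*=108.1639
step 6: (k=6,j=0): S=86.9162, (K−S)⁺=40.0038, hold=39.7795 ⇒ V=40.0038 exercise | (k=6,j=1): S=94.8623, (K−S)⁺=32.0577, hold=31.8334 ⇒ V=32.0577 exercise | (k=6,j=2): S=103.5347, (K−S)⁺=23.3853, hold=23.1610 ⇒ V=23.3853 exercise | (k=6,j=3): S=113.0000, (K−S)⁺=13.9200, hold=13.7766 ⇒ V=13.9200 exercise | (k=6,j=4): S=123.3306, (K−S)⁺=3.5894, hold=5.5034 ⇒ V=5.5034 continue | (k=6,j=5): S=134.6057, (K−S)⁺=0.0000, hold=1.0422 ⇒ V=1.0422 continue | (k=6,j=6): S=146.9116, (K−S)⁺=0.0000, hold=0.0000 ⇒ V=0.0000 continue  boundary S*=113.0000
step 5: (k=5,j=0): S=90.8024, (K−S)⁺=36.1176, hold=35.8933 ⇒ V=36.1176 exercise | (k=5,j=1): S=99.1037, (K−S)⁺=27.8163, hold=27.5920 ⇒ V=27.8163 exercise | (k=5,j=2): S=108.1639, (K−S)⁺=18.7561, hold=18.5318 ⇒ V=18.7561 exercise | (k=5,j=3): S=118.0524, (K−S)⁺=8.8676, hold=9.6164 ⇒ V=9.6164 continue | (k=5,j=4): S=128.8449, (K−S)⁺=0.0000, hold=3.2256 ⇒ V=3.2256 continue | (k=5,j=5): S=140.6241, (K−S)⁺=0.0000, hold=0.5105 ⇒ V=0.5105 continue  boundary S*=108.1639
step 4: (k=4,j=0): S=94.8623, (K−S)⁺=32.0577, hold=31.8334 ⇒ V=32.0577 exercise | (k=4,j=1): S=103.5347, (K−S)⁺=23.3853, hold=23.1610 ⇒ V=23.3853 exercise | (k=4,j=2): S=113.0000, (K−S)⁺=13.9200, hold=14.0764 ⇒ V=14.0764 continue | (k=4,j=3): S=123.3306, (K−S)⁺=3.5894, hold=6.3503 ⇒ V=6.3503 continue | (k=4,j=4): S=134.6057, (K−S)⁺=0.0000, hold=1.8395 ⇒ V=1.8395 continue  boundary S*=103.5347
step 3: (k=3,j=0): S=99.1037, (K−S)⁺=27.8163, hold=27.5920 ⇒ V=27.8163 exercise | (k=3,j=1): S=108.1639, (K−S)⁺=18.7561, hold=18.6113 ⇒ V=18.7561 exercise | (k=3,j=2): S=118.0524, (K−S)⁺=8.8676, hold=10.1236 ⇒ V=10.1236 continue | (k=3,j=3): S=128.8449, (K−S)⁺=0.0000, hold=4.0458 ⇒ V=4.0458 continue  boundary S*=108.1639
step 2: (k=2,j=0): S=103.5347, (K−S)⁺=23.3853, hold=23.1610 ⇒ V=23.3853 exercise | (k=2,j=1): S=113.0000, (K−S)⁺=13.9200, hold=14.3342 ⇒ V=14.3342 continue | (k=2,j=2): S=123.3306, (K−S)⁺=3.5894, hold=7.0158 ⇒ V=7.0158 continue  boundary S*=103.5347
step 1: (k=1,j=0): S=108.1639, (K−S)⁺=18.7561, hold=18.7424 ⇒ V=18.7561 exercise | (k=1,j=1): S=118.0524, (K−S)⁺=8.8676, hold=10.5882 ⇒ V=10.5882 continue  boundary S*=108.1639
step 0: (k=0,j=0): S=113.0000, (K−S)⁺=13.9200, hold=14.5704 ⇒ V=14.5704 continue  boundary S*=-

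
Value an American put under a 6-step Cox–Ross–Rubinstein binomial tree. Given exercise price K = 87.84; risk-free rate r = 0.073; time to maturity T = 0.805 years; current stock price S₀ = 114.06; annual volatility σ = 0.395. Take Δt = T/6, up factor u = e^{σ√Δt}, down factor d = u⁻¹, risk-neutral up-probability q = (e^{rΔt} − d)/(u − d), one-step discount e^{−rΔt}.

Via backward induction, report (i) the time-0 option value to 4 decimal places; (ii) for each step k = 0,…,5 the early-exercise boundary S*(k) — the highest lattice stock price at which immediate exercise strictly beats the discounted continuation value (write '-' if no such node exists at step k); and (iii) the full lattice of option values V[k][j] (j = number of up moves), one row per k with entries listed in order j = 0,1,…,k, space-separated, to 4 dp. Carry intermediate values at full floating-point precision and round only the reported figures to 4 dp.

Δt=0.13417, u=1.15567, d=0.86530, q=0.49779, disc=e^(-rΔt)=0.99025
k=6 terminal: V=max(K-S,0) → 39.9636 23.8971 2.4390 0.0000 0.0000 0.0000 0.0000
k=5: j=0 S=55.3295 intr=32.5105 cont=31.6544 V=32.5105[EX]; j=1 S=73.8971 intr=13.9429 cont=13.0868 V=13.9429[EX]; j=2 S=98.6957 intr=0.0000 cont=1.2130 V=1.2130[hold]; j=3 S=131.8162 intr=0.0000 cont=0.0000 V=0.0000[hold]; j=4 S=176.0513 intr=0.0000 cont=0.0000 V=0.0000[hold]; j=5 S=235.1310 intr=0.0000 cont=0.0000 V=0.0000[hold]  S*(5)=73.8971
k=4: j=0 S=63.9429 intr=23.8971 cont=23.0410 V=23.8971[EX]; j=1 S=85.4010 intr=2.4390 cont=7.5320 V=7.5320[hold]; j=2 S=114.0600 intr=0.0000 cont=0.6032 V=0.6032[hold]; j=3 S=152.3365 intr=0.0000 cont=0.0000 V=0.0000[hold]; j=4 S=203.4579 intr=0.0000 cont=0.0000 V=0.0000[hold]  S*(4)=63.9429
k=3: j=0 S=73.8971 intr=13.9429 cont=15.5973 V=15.5973[hold]; j=1 S=98.6957 intr=0.0000 cont=4.0431 V=4.0431[hold]; j=2 S=131.8162 intr=0.0000 cont=0.3000 V=0.3000[hold]; j=3 S=176.0513 intr=0.0000 cont=0.0000 V=0.0000[hold]  S*(3)=-
k=2: j=0 S=85.4010 intr=2.4390 cont=9.7498 V=9.7498[hold]; j=1 S=114.0600 intr=0.0000 cont=2.1586 V=2.1586[hold]; j=2 S=152.3365 intr=0.0000 cont=0.1492 V=0.1492[hold]  S*(2)=-
k=1: j=0 S=98.6957 intr=0.0000 cont=5.9128 V=5.9128[hold]; j=1 S=131.8162 intr=0.0000 cont=1.1471 V=1.1471[hold]  S*(1)=-
k=0: j=0 S=114.0600 intr=0.0000 cont=3.5060 V=3.5060[hold]  S*(0)=-

price = 3.5060
boundary = - - - - 63.9429 73.8971
tree:
3.5060
5.9128 1.1471
9.7498 2.1586 0.1492
15.5973 4.0431 0.3000 0.0000
23.8971 7.5320 0.6032 0.0000 0.0000
32.5105 13.9429 1.2130 0.0000 0.0000 0.0000
39.9636 23.8971 2.4390 0.0000 0.0000 0.0000 0.0000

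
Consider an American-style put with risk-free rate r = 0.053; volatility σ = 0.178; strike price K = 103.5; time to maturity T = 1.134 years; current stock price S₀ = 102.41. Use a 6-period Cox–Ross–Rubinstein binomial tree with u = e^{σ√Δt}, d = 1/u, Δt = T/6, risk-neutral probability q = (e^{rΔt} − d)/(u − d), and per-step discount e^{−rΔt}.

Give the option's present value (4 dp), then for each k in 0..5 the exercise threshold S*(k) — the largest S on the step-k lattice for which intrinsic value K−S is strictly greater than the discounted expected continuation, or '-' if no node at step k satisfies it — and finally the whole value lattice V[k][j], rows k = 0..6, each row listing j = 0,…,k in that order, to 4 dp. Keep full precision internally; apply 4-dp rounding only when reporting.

Δt=0.18900, u=1.08046, d=0.92553, q=0.54565, disc=e^(-rΔt)=0.99003
k=6 terminal: V=max(K-S,0) → 39.1279 28.3528 15.7742 1.0900 0.0000 0.0000 0.0000
k=5: j=0 S=69.5513 intr=33.9487 cont=32.9171 V=33.9487[EX]; j=1 S=81.1933 intr=22.3067 cont=21.2751 V=22.3067[EX]; j=2 S=94.7840 intr=8.7160 cont=7.6844 V=8.7160[EX]; j=3 S=110.6496 intr=0.0000 cont=0.4903 V=0.4903[hold]; j=4 S=129.1709 intr=0.0000 cont=0.0000 V=0.0000[hold]; j=5 S=150.7924 intr=0.0000 cont=0.0000 V=0.0000[hold]  S*(5)=94.7840
k=4: j=0 S=75.1472 intr=28.3528 cont=27.3212 V=28.3528[EX]; j=1 S=87.7258 intr=15.7742 cont=14.7426 V=15.7742[EX]; j=2 S=102.4100 intr=1.0900 cont=4.1855 V=4.1855[hold]; j=3 S=119.5521 intr=0.0000 cont=0.2206 V=0.2206[hold]; j=4 S=139.5636 intr=0.0000 cont=0.0000 V=0.0000[hold]  S*(4)=87.7258
k=3: j=0 S=81.1933 intr=22.3067 cont=21.2751 V=22.3067[EX]; j=1 S=94.7840 intr=8.7160 cont=9.3567 V=9.3567[hold]; j=2 S=110.6496 intr=0.0000 cont=2.0019 V=2.0019[hold]; j=3 S=129.1709 intr=0.0000 cont=0.0992 V=0.0992[hold]  S*(3)=81.1933
k=2: j=0 S=87.7258 intr=15.7742 cont=15.0887 V=15.7742[EX]; j=1 S=102.4100 intr=1.0900 cont=5.2903 V=5.2903[hold]; j=2 S=119.5521 intr=0.0000 cont=0.9541 V=0.9541[hold]  S*(2)=87.7258
k=1: j=0 S=94.7840 intr=8.7160 cont=9.9535 V=9.9535[hold]; j=1 S=110.6496 intr=0.0000 cont=2.8951 V=2.8951[hold]  S*(1)=-
k=0: j=0 S=102.4100 intr=1.0900 cont=6.0413 V=6.0413[hold]  S*(0)=-

price = 6.0413
boundary = - - 87.7258 81.1933 87.7258 94.7840
tree:
6.0413
9.9535 2.8951
15.7742 5.2903 0.9541
22.3067 9.3567 2.0019 0.0992
28.3528 15.7742 4.1855 0.2206 0.0000
33.9487 22.3067 8.7160 0.4903 0.0000 0.0000
39.1279 28.3528 15.7742 1.0900 0.0000 0.0000 0.0000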